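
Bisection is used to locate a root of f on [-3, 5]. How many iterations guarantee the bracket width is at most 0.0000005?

Width after n steps is 8/2^n. Need 2^n ≥ 8/0.0000005 = 16000000.
2^23 = 8388608 < 16000000 ≤ 2^24 = 16777216, so n = 24.

24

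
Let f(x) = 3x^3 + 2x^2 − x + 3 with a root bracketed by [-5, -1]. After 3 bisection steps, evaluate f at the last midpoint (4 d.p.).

f(-3) = -57 < 0, so the root lies in [-3, -1]
f(-2) = -11 < 0, so the root lies in [-2, -1]
f(-1.5) = -1.125 < 0, so the root lies in [-1.5, -1]

-1.1250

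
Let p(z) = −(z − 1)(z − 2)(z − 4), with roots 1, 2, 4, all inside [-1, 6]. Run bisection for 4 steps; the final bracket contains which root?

4

z = 2.5 gives p = 1.125, positive; keep [2.5, 6]
z = 4.25 gives p = -1.828125, negative; keep [2.5, 4.25]
z = 3.375 gives p = 2.041016, positive; keep [3.375, 4.25]
z = 3.8125 gives p = 0.9558, positive; keep [3.8125, 4.25]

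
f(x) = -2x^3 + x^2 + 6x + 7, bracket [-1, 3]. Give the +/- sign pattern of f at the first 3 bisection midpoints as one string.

f(1) = 12 > 0, so the root lies in [1, 3]
f(2) = 7 > 0, so the root lies in [2, 3]
f(2.5) = -3 < 0, so the root lies in [2, 2.5]

++-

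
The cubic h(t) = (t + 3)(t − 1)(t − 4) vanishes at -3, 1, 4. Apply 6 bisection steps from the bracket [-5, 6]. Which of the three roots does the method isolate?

-3

h(0.5) = 6.125 > 0, so the root lies in [-5, 0.5]
h(-2.25) = 15.234375 > 0, so the root lies in [-5, -2.25]
h(-3.625) = -22.041016 < 0, so the root lies in [-3.625, -2.25]
h(-2.9375) = 1.7073 > 0, so the root lies in [-3.625, -2.9375]
h(-3.28125) = -8.7674 < 0, so the root lies in [-3.28125, -2.9375]
h(-3.109375) = -3.1954 < 0, so the root lies in [-3.109375, -2.9375]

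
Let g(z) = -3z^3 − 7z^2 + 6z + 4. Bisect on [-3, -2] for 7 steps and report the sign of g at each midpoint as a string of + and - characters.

--+----

midpoint -2.5: g = -7.875 < 0 → [-3, -2.5]
midpoint -2.75: g = -3.046875 < 0 → [-3, -2.75]
midpoint -2.875: g = 0.181641 > 0 → [-2.875, -2.75]
midpoint -2.8125: g = -1.5042 < 0 → [-2.875, -2.8125]
midpoint -2.84375: g = -0.6794 < 0 → [-2.875, -2.84375]
midpoint -2.859375: g = -0.2535 < 0 → [-2.875, -2.859375]
midpoint -2.8671875: g = -0.0371 < 0 → [-2.875, -2.8671875]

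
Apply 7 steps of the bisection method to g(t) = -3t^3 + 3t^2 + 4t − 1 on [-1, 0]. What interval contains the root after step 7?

[-0.8984375, -0.890625]

midpoint -0.5: g = -1.875 < 0 → [-1, -0.5]
midpoint -0.75: g = -1.046875 < 0 → [-1, -0.75]
midpoint -0.875: g = -0.193359 < 0 → [-1, -0.875]
midpoint -0.9375: g = 0.3586 > 0 → [-0.9375, -0.875]
midpoint -0.90625: g = 0.0717 > 0 → [-0.90625, -0.875]
midpoint -0.890625: g = -0.0635 < 0 → [-0.90625, -0.890625]
midpoint -0.8984375: g = 0.0034 > 0 → [-0.8984375, -0.890625]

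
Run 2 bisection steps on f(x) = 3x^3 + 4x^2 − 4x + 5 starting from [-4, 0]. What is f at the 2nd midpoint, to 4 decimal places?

midpoint -2: f = 5 > 0 → [-4, -2]
midpoint -3: f = -28 < 0 → [-3, -2]

-28.0000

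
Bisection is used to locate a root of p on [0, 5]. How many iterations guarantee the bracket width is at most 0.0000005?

Width after n steps is 5/2^n. Need 2^n ≥ 5/0.0000005 = 10000000.
2^23 = 8388608 < 10000000 ≤ 2^24 = 16777216, so n = 24.

24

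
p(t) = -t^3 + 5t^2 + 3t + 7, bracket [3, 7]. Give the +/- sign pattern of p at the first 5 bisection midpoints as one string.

m = 5, p(m) = 22 (+); new bracket [5, 7]
m = 6, p(m) = -11 (−); new bracket [5, 6]
m = 5.5, p(m) = 8.375 (+); new bracket [5.5, 6]
m = 5.75, p(m) = -0.5469 (−); new bracket [5.5, 5.75]
m = 5.625, p(m) = 4.0996 (+); new bracket [5.625, 5.75]

+-+-+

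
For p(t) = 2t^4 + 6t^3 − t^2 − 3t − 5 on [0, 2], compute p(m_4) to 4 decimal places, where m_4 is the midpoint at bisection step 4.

p(1) = -1 < 0, so the root lies in [1, 2]
p(1.5) = 18.625 > 0, so the root lies in [1, 1.5]
p(1.25) = 6.289062 > 0, so the root lies in [1, 1.25]
p(1.125) = 2.106 > 0, so the root lies in [1, 1.125]

2.1060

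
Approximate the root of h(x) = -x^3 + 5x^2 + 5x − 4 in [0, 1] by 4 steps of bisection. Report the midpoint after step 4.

m = 0.5, h(m) = -0.375 (−); new bracket [0.5, 1]
m = 0.75, h(m) = 2.140625 (+); new bracket [0.5, 0.75]
m = 0.625, h(m) = 0.833984 (+); new bracket [0.5, 0.625]
m = 0.5625, h(m) = 0.2166 (+); new bracket [0.5, 0.5625]

0.5625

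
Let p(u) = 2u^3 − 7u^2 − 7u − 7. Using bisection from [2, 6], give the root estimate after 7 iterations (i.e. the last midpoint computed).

4.46875

u = 4 gives p = -19, negative; keep [4, 6]
u = 5 gives p = 33, positive; keep [4, 5]
u = 4.5 gives p = 2, positive; keep [4, 4.5]
u = 4.25 gives p = -9.6562, negative; keep [4.25, 4.5]
u = 4.375 gives p = -4.1289, negative; keep [4.375, 4.5]
u = 4.4375 gives p = -1.1411, negative; keep [4.4375, 4.5]
u = 4.46875 gives p = 0.4101, positive; keep [4.4375, 4.46875]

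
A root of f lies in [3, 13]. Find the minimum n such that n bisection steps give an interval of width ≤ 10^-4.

17

Width after n steps is 10/2^n. Need 2^n ≥ 10/10^-4 = 100000.
2^16 = 65536 < 100000 ≤ 2^17 = 131072, so n = 17.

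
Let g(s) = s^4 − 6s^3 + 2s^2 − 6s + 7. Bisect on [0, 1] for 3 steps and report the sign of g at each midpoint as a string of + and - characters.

++-

g(0.5) = 3.8125 > 0, so the root lies in [0.5, 1]
g(0.75) = 1.410156 > 0, so the root lies in [0.75, 1]
g(0.875) = -0.1521 < 0, so the root lies in [0.75, 0.875]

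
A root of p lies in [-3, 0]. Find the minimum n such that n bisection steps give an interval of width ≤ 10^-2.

9

Width after n steps is 3/2^n. Need 2^n ≥ 3/10^-2 = 300.
2^8 = 256 < 300 ≤ 2^9 = 512, so n = 9.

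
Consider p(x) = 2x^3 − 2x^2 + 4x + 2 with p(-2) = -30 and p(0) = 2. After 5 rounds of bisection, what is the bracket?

midpoint -1: p = -6 < 0 → [-1, 0]
midpoint -0.5: p = -0.75 < 0 → [-0.5, 0]
midpoint -0.25: p = 0.84375 > 0 → [-0.5, -0.25]
midpoint -0.375: p = 0.1133 > 0 → [-0.5, -0.375]
midpoint -0.4375: p = -0.3003 < 0 → [-0.4375, -0.375]

[-0.4375, -0.375]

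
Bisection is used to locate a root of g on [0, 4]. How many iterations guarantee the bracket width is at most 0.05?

Width after n steps is 4/2^n. Need 2^n ≥ 4/0.05 = 80.
2^6 = 64 < 80 ≤ 2^7 = 128, so n = 7.

7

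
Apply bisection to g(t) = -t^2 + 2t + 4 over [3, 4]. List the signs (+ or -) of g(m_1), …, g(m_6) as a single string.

g(3.5) = -1.25 < 0, so the root lies in [3, 3.5]
g(3.25) = -0.0625 < 0, so the root lies in [3, 3.25]
g(3.125) = 0.484375 > 0, so the root lies in [3.125, 3.25]
g(3.1875) = 0.2148 > 0, so the root lies in [3.1875, 3.25]
g(3.21875) = 0.0771 > 0, so the root lies in [3.21875, 3.25]
g(3.234375) = 0.0076 > 0, so the root lies in [3.234375, 3.25]

--++++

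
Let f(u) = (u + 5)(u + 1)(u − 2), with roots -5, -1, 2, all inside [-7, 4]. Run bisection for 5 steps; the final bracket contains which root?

f(-1.5) = 6.125 > 0, so the root lies in [-7, -1.5]
f(-4.25) = 15.234375 > 0, so the root lies in [-7, -4.25]
f(-5.625) = -22.041016 < 0, so the root lies in [-5.625, -4.25]
f(-4.9375) = 1.7073 > 0, so the root lies in [-5.625, -4.9375]
f(-5.28125) = -8.7674 < 0, so the root lies in [-5.28125, -4.9375]

-5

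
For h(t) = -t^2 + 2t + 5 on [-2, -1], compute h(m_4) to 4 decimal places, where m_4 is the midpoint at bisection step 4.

0.0586

t = -1.5 gives h = -0.25, negative; keep [-1.5, -1]
t = -1.25 gives h = 0.9375, positive; keep [-1.5, -1.25]
t = -1.375 gives h = 0.359375, positive; keep [-1.5, -1.375]
t = -1.4375 gives h = 0.0586, positive; keep [-1.5, -1.4375]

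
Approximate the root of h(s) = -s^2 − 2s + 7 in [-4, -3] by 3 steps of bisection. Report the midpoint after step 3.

s = -3.5 gives h = 1.75, positive; keep [-4, -3.5]
s = -3.75 gives h = 0.4375, positive; keep [-4, -3.75]
s = -3.875 gives h = -0.265625, negative; keep [-3.875, -3.75]

-3.875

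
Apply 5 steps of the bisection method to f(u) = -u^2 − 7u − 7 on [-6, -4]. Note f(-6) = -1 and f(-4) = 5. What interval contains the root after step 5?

u = -5 gives f = 3, positive; keep [-6, -5]
u = -5.5 gives f = 1.25, positive; keep [-6, -5.5]
u = -5.75 gives f = 0.1875, positive; keep [-6, -5.75]
u = -5.875 gives f = -0.3906, negative; keep [-5.875, -5.75]
u = -5.8125 gives f = -0.0977, negative; keep [-5.8125, -5.75]

[-5.8125, -5.75]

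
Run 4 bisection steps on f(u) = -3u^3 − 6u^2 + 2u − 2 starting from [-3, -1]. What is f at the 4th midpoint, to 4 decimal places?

m = -2, f(m) = -6 (−); new bracket [-3, -2]
m = -2.5, f(m) = 2.375 (+); new bracket [-2.5, -2]
m = -2.25, f(m) = -2.703125 (−); new bracket [-2.5, -2.25]
m = -2.375, f(m) = -0.4043 (−); new bracket [-2.5, -2.375]

-0.4043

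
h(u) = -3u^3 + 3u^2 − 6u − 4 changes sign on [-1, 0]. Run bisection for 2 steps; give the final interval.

h(-0.5) = 0.125 > 0, so the root lies in [-0.5, 0]
h(-0.25) = -2.265625 < 0, so the root lies in [-0.5, -0.25]

[-0.5, -0.25]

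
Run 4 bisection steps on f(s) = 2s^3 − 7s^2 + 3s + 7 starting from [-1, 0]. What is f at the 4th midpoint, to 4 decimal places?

m = -0.5, f(m) = 3.5 (+); new bracket [-1, -0.5]
m = -0.75, f(m) = -0.03125 (−); new bracket [-0.75, -0.5]
m = -0.625, f(m) = 1.902344 (+); new bracket [-0.75, -0.625]
m = -0.6875, f(m) = 0.979 (+); new bracket [-0.75, -0.6875]

0.9790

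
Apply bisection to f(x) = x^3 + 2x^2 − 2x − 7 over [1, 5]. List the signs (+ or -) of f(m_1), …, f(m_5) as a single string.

++-+-

x = 3 gives f = 32, positive; keep [1, 3]
x = 2 gives f = 5, positive; keep [1, 2]
x = 1.5 gives f = -2.125, negative; keep [1.5, 2]
x = 1.75 gives f = 0.9844, positive; keep [1.5, 1.75]
x = 1.625 gives f = -0.6777, negative; keep [1.625, 1.75]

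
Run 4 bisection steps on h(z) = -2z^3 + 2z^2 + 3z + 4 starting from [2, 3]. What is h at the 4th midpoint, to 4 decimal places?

z = 2.5 gives h = -7.25, negative; keep [2, 2.5]
z = 2.25 gives h = -1.90625, negative; keep [2, 2.25]
z = 2.125 gives h = 0.214844, positive; keep [2.125, 2.25]
z = 2.1875 gives h = -0.8022, negative; keep [2.125, 2.1875]

-0.8022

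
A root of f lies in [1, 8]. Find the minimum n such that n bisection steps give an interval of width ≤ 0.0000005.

Width after n steps is 7/2^n. Need 2^n ≥ 7/0.0000005 = 14000000.
2^23 = 8388608 < 14000000 ≤ 2^24 = 16777216, so n = 24.

24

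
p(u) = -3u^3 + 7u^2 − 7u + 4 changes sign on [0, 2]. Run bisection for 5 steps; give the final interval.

[1.3125, 1.375]

u = 1 gives p = 1, positive; keep [1, 2]
u = 1.5 gives p = -0.875, negative; keep [1, 1.5]
u = 1.25 gives p = 0.328125, positive; keep [1.25, 1.5]
u = 1.375 gives p = -0.1895, negative; keep [1.25, 1.375]
u = 1.3125 gives p = 0.0881, positive; keep [1.3125, 1.375]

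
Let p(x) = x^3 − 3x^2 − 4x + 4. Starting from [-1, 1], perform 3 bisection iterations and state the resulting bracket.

[0.5, 0.75]

x = 0 gives p = 4, positive; keep [0, 1]
x = 0.5 gives p = 1.375, positive; keep [0.5, 1]
x = 0.75 gives p = -0.265625, negative; keep [0.5, 0.75]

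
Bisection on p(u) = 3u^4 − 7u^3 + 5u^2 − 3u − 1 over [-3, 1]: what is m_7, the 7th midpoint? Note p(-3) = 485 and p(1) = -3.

-0.21875

p(-1) = 17 > 0, so the root lies in [-1, 1]
p(0) = -1 < 0, so the root lies in [-1, 0]
p(-0.5) = 2.8125 > 0, so the root lies in [-0.5, 0]
p(-0.25) = 0.1836 > 0, so the root lies in [-0.25, 0]
p(-0.125) = -0.5325 < 0, so the root lies in [-0.25, -0.125]
p(-0.1875) = -0.2119 < 0, so the root lies in [-0.25, -0.1875]
p(-0.21875) = -0.0244 < 0, so the root lies in [-0.25, -0.21875]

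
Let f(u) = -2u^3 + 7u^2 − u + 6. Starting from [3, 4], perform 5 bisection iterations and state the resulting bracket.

m = 3.5, f(m) = 2.5 (+); new bracket [3.5, 4]
m = 3.75, f(m) = -4.78125 (−); new bracket [3.5, 3.75]
m = 3.625, f(m) = -0.910156 (−); new bracket [3.5, 3.625]
m = 3.5625, f(m) = 0.8511 (+); new bracket [3.5625, 3.625]
m = 3.59375, f(m) = -0.0153 (−); new bracket [3.5625, 3.59375]

[3.5625, 3.59375]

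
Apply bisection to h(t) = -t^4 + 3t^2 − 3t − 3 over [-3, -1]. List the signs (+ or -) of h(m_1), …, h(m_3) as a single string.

t = -2 gives h = -1, negative; keep [-2, -1]
t = -1.5 gives h = 3.1875, positive; keep [-2, -1.5]
t = -1.75 gives h = 2.058594, positive; keep [-2, -1.75]

-++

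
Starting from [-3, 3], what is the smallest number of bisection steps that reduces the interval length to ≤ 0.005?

Width after n steps is 6/2^n. Need 2^n ≥ 6/0.005 = 1200.
2^10 = 1024 < 1200 ≤ 2^11 = 2048, so n = 11.

11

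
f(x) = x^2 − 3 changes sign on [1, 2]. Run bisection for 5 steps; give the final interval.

[1.71875, 1.75]

x = 1.5 gives f = -0.75, negative; keep [1.5, 2]
x = 1.75 gives f = 0.0625, positive; keep [1.5, 1.75]
x = 1.625 gives f = -0.359375, negative; keep [1.625, 1.75]
x = 1.6875 gives f = -0.1523, negative; keep [1.6875, 1.75]
x = 1.71875 gives f = -0.0459, negative; keep [1.71875, 1.75]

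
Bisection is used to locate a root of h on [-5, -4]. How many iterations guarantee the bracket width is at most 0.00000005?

25

Width after n steps is 1/2^n. Need 2^n ≥ 1/0.00000005 = 20000000.
2^24 = 16777216 < 20000000 ≤ 2^25 = 33554432, so n = 25.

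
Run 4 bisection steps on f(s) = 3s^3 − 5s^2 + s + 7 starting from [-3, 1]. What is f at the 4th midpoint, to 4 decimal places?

2.1719

s = -1 gives f = -2, negative; keep [-1, 1]
s = 0 gives f = 7, positive; keep [-1, 0]
s = -0.5 gives f = 4.875, positive; keep [-1, -0.5]
s = -0.75 gives f = 2.1719, positive; keep [-1, -0.75]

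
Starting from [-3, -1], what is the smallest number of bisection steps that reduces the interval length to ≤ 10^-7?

25

Width after n steps is 2/2^n. Need 2^n ≥ 2/10^-7 = 20000000.
2^24 = 16777216 < 20000000 ≤ 2^25 = 33554432, so n = 25.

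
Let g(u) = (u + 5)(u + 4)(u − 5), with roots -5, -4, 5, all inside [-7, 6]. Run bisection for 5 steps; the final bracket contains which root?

u = -0.5 gives g = -86.625, negative; keep [-0.5, 6]
u = 2.75 gives g = -117.703125, negative; keep [2.75, 6]
u = 4.375 gives g = -49.072266, negative; keep [4.375, 6]
u = 5.1875 gives g = 17.5496, positive; keep [4.375, 5.1875]
u = 4.78125 gives g = -18.7888, negative; keep [4.78125, 5.1875]

5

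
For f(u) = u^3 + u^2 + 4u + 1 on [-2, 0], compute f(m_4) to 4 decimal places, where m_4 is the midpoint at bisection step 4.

midpoint -1: f = -3 < 0 → [-1, 0]
midpoint -0.5: f = -0.875 < 0 → [-0.5, 0]
midpoint -0.25: f = 0.046875 > 0 → [-0.5, -0.25]
midpoint -0.375: f = -0.4121 < 0 → [-0.375, -0.25]

-0.4121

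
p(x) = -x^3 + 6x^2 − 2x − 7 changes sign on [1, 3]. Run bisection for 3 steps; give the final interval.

[1.25, 1.5]

m = 2, p(m) = 5 (+); new bracket [1, 2]
m = 1.5, p(m) = 0.125 (+); new bracket [1, 1.5]
m = 1.25, p(m) = -2.078125 (−); new bracket [1.25, 1.5]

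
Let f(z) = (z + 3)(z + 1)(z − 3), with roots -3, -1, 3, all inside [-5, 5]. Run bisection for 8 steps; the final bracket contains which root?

3

midpoint 0: f = -9 < 0 → [0, 5]
midpoint 2.5: f = -9.625 < 0 → [2.5, 5]
midpoint 3.75: f = 24.046875 > 0 → [2.5, 3.75]
midpoint 3.125: f = 3.1582 > 0 → [2.5, 3.125]
midpoint 2.8125: f = -4.155 < 0 → [2.8125, 3.125]
midpoint 2.96875: f = -0.7403 < 0 → [2.96875, 3.125]
midpoint 3.046875: f = 1.1471 > 0 → [2.96875, 3.046875]
midpoint 3.0078125: f = 0.1881 > 0 → [2.96875, 3.0078125]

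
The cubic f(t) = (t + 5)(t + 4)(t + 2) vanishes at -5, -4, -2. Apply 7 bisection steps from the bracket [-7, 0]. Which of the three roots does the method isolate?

-2

f(-3.5) = -1.125 < 0, so the root lies in [-3.5, 0]
f(-1.75) = 1.828125 > 0, so the root lies in [-3.5, -1.75]
f(-2.625) = -2.041016 < 0, so the root lies in [-2.625, -1.75]
f(-2.1875) = -0.9558 < 0, so the root lies in [-2.1875, -1.75]
f(-1.96875) = 0.1924 > 0, so the root lies in [-2.1875, -1.96875]
f(-2.078125) = -0.4387 < 0, so the root lies in [-2.078125, -1.96875]
f(-2.0234375) = -0.1379 < 0, so the root lies in [-2.0234375, -1.96875]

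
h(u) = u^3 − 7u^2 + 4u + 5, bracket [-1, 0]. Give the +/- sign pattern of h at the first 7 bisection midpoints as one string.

m = -0.5, h(m) = 1.125 (+); new bracket [-1, -0.5]
m = -0.75, h(m) = -2.359375 (−); new bracket [-0.75, -0.5]
m = -0.625, h(m) = -0.478516 (−); new bracket [-0.625, -0.5]
m = -0.5625, h(m) = 0.3572 (+); new bracket [-0.625, -0.5625]
m = -0.59375, h(m) = -0.0521 (−); new bracket [-0.59375, -0.5625]
m = -0.578125, h(m) = 0.1547 (+); new bracket [-0.59375, -0.578125]
m = -0.5859375, h(m) = 0.0518 (+); new bracket [-0.59375, -0.5859375]

+--+-++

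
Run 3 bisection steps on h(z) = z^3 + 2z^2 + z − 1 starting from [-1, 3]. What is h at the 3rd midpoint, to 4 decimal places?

m = 1, h(m) = 3 (+); new bracket [-1, 1]
m = 0, h(m) = -1 (−); new bracket [0, 1]
m = 0.5, h(m) = 0.125 (+); new bracket [0, 0.5]

0.1250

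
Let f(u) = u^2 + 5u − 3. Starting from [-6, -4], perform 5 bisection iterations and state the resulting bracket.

m = -5, f(m) = -3 (−); new bracket [-6, -5]
m = -5.5, f(m) = -0.25 (−); new bracket [-6, -5.5]
m = -5.75, f(m) = 1.3125 (+); new bracket [-5.75, -5.5]
m = -5.625, f(m) = 0.5156 (+); new bracket [-5.625, -5.5]
m = -5.5625, f(m) = 0.1289 (+); new bracket [-5.5625, -5.5]

[-5.5625, -5.5]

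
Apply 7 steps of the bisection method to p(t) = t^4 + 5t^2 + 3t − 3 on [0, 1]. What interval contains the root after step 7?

p(0.5) = -0.1875 < 0, so the root lies in [0.5, 1]
p(0.75) = 2.378906 > 0, so the root lies in [0.5, 0.75]
p(0.625) = 0.980713 > 0, so the root lies in [0.5, 0.625]
p(0.5625) = 0.3696 > 0, so the root lies in [0.5, 0.5625]
p(0.53125) = 0.0845 > 0, so the root lies in [0.5, 0.53125]
p(0.515625) = -0.0531 < 0, so the root lies in [0.515625, 0.53125]
p(0.5234375) = 0.0153 > 0, so the root lies in [0.515625, 0.5234375]

[0.515625, 0.5234375]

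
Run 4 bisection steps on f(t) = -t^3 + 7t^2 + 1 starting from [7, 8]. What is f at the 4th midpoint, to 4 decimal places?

-2.1174

t = 7.5 gives f = -27.125, negative; keep [7, 7.5]
t = 7.25 gives f = -12.140625, negative; keep [7, 7.25]
t = 7.125 gives f = -5.345703, negative; keep [7, 7.125]
t = 7.0625 gives f = -2.1174, negative; keep [7, 7.0625]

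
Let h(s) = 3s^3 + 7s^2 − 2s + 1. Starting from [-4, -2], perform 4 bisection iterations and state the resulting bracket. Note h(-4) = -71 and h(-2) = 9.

s = -3 gives h = -11, negative; keep [-3, -2]
s = -2.5 gives h = 2.875, positive; keep [-3, -2.5]
s = -2.75 gives h = -2.953125, negative; keep [-2.75, -2.5]
s = -2.625 gives h = 0.2207, positive; keep [-2.75, -2.625]

[-2.75, -2.625]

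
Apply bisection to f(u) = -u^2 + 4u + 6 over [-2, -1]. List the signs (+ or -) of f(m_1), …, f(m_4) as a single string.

--+-

f(-1.5) = -2.25 < 0, so the root lies in [-1.5, -1]
f(-1.25) = -0.5625 < 0, so the root lies in [-1.25, -1]
f(-1.125) = 0.234375 > 0, so the root lies in [-1.25, -1.125]
f(-1.1875) = -0.1602 < 0, so the root lies in [-1.1875, -1.125]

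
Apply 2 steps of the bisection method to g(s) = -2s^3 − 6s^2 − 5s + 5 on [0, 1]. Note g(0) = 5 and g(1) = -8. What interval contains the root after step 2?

[0.5, 0.75]

g(0.5) = 0.75 > 0, so the root lies in [0.5, 1]
g(0.75) = -2.96875 < 0, so the root lies in [0.5, 0.75]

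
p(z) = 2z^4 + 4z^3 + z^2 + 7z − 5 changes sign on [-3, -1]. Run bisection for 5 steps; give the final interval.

[-2.5625, -2.5]

p(-2) = -15 < 0, so the root lies in [-3, -2]
p(-2.5) = -0.625 < 0, so the root lies in [-3, -2.5]
p(-2.75) = 14.507812 > 0, so the root lies in [-2.75, -2.5]
p(-2.625) = 6.1255 > 0, so the root lies in [-2.625, -2.5]
p(-2.5625) = 2.5586 > 0, so the root lies in [-2.5625, -2.5]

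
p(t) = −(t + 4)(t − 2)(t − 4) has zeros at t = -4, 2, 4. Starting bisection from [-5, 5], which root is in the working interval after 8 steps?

midpoint 0: p = -32 < 0 → [-5, 0]
midpoint -2.5: p = -43.875 < 0 → [-5, -2.5]
midpoint -3.75: p = -11.140625 < 0 → [-5, -3.75]
midpoint -4.375: p = 20.0215 > 0 → [-4.375, -3.75]
midpoint -4.0625: p = 3.0549 > 0 → [-4.0625, -3.75]
midpoint -3.90625: p = -4.3778 < 0 → [-4.0625, -3.90625]
midpoint -3.984375: p = -0.7466 < 0 → [-4.0625, -3.984375]
midpoint -4.0234375: p = 1.1327 > 0 → [-4.0234375, -3.984375]

-4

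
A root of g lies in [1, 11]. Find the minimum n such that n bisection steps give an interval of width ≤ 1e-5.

Width after n steps is 10/2^n. Need 2^n ≥ 10/1e-5 = 1000000.
2^19 = 524288 < 1000000 ≤ 2^20 = 1048576, so n = 20.

20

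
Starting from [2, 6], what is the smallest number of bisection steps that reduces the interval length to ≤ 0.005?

10

Width after n steps is 4/2^n. Need 2^n ≥ 4/0.005 = 800.
2^9 = 512 < 800 ≤ 2^10 = 1024, so n = 10.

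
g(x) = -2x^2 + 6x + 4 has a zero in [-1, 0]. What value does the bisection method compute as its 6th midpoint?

-0.546875

midpoint -0.5: g = 0.5 > 0 → [-1, -0.5]
midpoint -0.75: g = -1.625 < 0 → [-0.75, -0.5]
midpoint -0.625: g = -0.53125 < 0 → [-0.625, -0.5]
midpoint -0.5625: g = -0.0078 < 0 → [-0.5625, -0.5]
midpoint -0.53125: g = 0.248 > 0 → [-0.5625, -0.53125]
midpoint -0.546875: g = 0.1206 > 0 → [-0.5625, -0.546875]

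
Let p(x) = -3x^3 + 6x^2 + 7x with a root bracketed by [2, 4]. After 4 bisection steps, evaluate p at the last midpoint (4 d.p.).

-1.5723

midpoint 3: p = -6 < 0 → [2, 3]
midpoint 2.5: p = 8.125 > 0 → [2.5, 3]
midpoint 2.75: p = 2.234375 > 0 → [2.75, 3]
midpoint 2.875: p = -1.5723 < 0 → [2.75, 2.875]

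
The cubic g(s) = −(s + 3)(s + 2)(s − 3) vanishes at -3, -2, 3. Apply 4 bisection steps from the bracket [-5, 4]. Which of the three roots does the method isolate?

midpoint -0.5: g = 13.125 > 0 → [-0.5, 4]
midpoint 1.75: g = 22.265625 > 0 → [1.75, 4]
midpoint 2.875: g = 3.580078 > 0 → [2.875, 4]
midpoint 3.4375: g = -15.3142 < 0 → [2.875, 3.4375]

3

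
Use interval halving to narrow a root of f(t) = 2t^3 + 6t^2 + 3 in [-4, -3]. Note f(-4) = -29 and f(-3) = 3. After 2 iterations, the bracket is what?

midpoint -3.5: f = -9.25 < 0 → [-3.5, -3]
midpoint -3.25: f = -2.28125 < 0 → [-3.25, -3]

[-3.25, -3]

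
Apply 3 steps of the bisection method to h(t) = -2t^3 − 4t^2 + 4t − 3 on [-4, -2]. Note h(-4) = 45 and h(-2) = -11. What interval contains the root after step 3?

[-3, -2.75]

midpoint -3: h = 3 > 0 → [-3, -2]
midpoint -2.5: h = -6.75 < 0 → [-3, -2.5]
midpoint -2.75: h = -2.65625 < 0 → [-3, -2.75]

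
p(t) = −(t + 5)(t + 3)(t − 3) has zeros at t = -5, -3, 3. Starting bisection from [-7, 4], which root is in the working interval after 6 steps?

3

m = -1.5, p(m) = 23.625 (+); new bracket [-1.5, 4]
m = 1.25, p(m) = 46.484375 (+); new bracket [1.25, 4]
m = 2.625, p(m) = 16.083984 (+); new bracket [2.625, 4]
m = 3.3125, p(m) = -16.3977 (−); new bracket [2.625, 3.3125]
m = 2.96875, p(m) = 1.4864 (+); new bracket [2.96875, 3.3125]
m = 3.140625, p(m) = -7.0296 (−); new bracket [2.96875, 3.140625]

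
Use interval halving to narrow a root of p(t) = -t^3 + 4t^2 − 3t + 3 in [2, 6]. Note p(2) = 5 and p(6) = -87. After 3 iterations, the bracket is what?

[3, 3.5]

midpoint 4: p = -9 < 0 → [2, 4]
midpoint 3: p = 3 > 0 → [3, 4]
midpoint 3.5: p = -1.375 < 0 → [3, 3.5]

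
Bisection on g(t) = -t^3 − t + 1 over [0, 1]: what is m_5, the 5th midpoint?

g(0.5) = 0.375 > 0, so the root lies in [0.5, 1]
g(0.75) = -0.171875 < 0, so the root lies in [0.5, 0.75]
g(0.625) = 0.130859 > 0, so the root lies in [0.625, 0.75]
g(0.6875) = -0.0125 < 0, so the root lies in [0.625, 0.6875]
g(0.65625) = 0.0611 > 0, so the root lies in [0.65625, 0.6875]

0.65625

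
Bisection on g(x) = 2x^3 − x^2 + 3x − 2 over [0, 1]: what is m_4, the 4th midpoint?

0.6875

m = 0.5, g(m) = -0.5 (−); new bracket [0.5, 1]
m = 0.75, g(m) = 0.53125 (+); new bracket [0.5, 0.75]
m = 0.625, g(m) = -0.027344 (−); new bracket [0.625, 0.75]
m = 0.6875, g(m) = 0.2397 (+); new bracket [0.625, 0.6875]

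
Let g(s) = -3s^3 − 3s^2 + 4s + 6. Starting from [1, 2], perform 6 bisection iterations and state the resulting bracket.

[1.265625, 1.28125]

g(1.5) = -4.875 < 0, so the root lies in [1, 1.5]
g(1.25) = 0.453125 > 0, so the root lies in [1.25, 1.5]
g(1.375) = -1.970703 < 0, so the root lies in [1.25, 1.375]
g(1.3125) = -0.7009 < 0, so the root lies in [1.25, 1.3125]
g(1.28125) = -0.1097 < 0, so the root lies in [1.25, 1.28125]
g(1.265625) = 0.1752 > 0, so the root lies in [1.265625, 1.28125]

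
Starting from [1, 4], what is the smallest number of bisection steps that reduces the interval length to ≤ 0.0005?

13

Width after n steps is 3/2^n. Need 2^n ≥ 3/0.0005 = 6000.
2^12 = 4096 < 6000 ≤ 2^13 = 8192, so n = 13.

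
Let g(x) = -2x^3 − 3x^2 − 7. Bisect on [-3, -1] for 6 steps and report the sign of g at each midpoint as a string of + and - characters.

x = -2 gives g = -3, negative; keep [-3, -2]
x = -2.5 gives g = 5.5, positive; keep [-2.5, -2]
x = -2.25 gives g = 0.59375, positive; keep [-2.25, -2]
x = -2.125 gives g = -1.3555, negative; keep [-2.25, -2.125]
x = -2.1875 gives g = -0.4204, negative; keep [-2.25, -2.1875]
x = -2.21875 gives g = 0.0766, positive; keep [-2.21875, -2.1875]

-++--+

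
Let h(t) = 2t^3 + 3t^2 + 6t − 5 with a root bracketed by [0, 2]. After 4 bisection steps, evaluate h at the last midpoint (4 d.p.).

0.4102

t = 1 gives h = 6, positive; keep [0, 1]
t = 0.5 gives h = -1, negative; keep [0.5, 1]
t = 0.75 gives h = 2.03125, positive; keep [0.5, 0.75]
t = 0.625 gives h = 0.4102, positive; keep [0.5, 0.625]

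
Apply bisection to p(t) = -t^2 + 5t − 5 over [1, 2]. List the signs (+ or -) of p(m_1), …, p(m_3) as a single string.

+--

midpoint 1.5: p = 0.25 > 0 → [1, 1.5]
midpoint 1.25: p = -0.3125 < 0 → [1.25, 1.5]
midpoint 1.375: p = -0.015625 < 0 → [1.375, 1.5]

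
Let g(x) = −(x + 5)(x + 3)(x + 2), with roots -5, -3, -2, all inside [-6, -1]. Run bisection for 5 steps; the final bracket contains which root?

g(-3.5) = -1.125 < 0, so the root lies in [-6, -3.5]
g(-4.75) = -1.203125 < 0, so the root lies in [-6, -4.75]
g(-5.375) = 3.005859 > 0, so the root lies in [-5.375, -4.75]
g(-5.0625) = 0.3948 > 0, so the root lies in [-5.0625, -4.75]
g(-4.90625) = -0.5194 < 0, so the root lies in [-5.0625, -4.90625]

-5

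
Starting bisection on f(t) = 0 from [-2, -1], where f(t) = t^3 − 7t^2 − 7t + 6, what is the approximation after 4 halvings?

m = -1.5, f(m) = -2.625 (−); new bracket [-1.5, -1]
m = -1.25, f(m) = 1.859375 (+); new bracket [-1.5, -1.25]
m = -1.375, f(m) = -0.208984 (−); new bracket [-1.375, -1.25]
m = -1.3125, f(m) = 0.8679 (+); new bracket [-1.375, -1.3125]

-1.3125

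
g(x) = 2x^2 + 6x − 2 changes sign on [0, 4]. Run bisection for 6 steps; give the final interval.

[0.25, 0.3125]

x = 2 gives g = 18, positive; keep [0, 2]
x = 1 gives g = 6, positive; keep [0, 1]
x = 0.5 gives g = 1.5, positive; keep [0, 0.5]
x = 0.25 gives g = -0.375, negative; keep [0.25, 0.5]
x = 0.375 gives g = 0.5312, positive; keep [0.25, 0.375]
x = 0.3125 gives g = 0.0703, positive; keep [0.25, 0.3125]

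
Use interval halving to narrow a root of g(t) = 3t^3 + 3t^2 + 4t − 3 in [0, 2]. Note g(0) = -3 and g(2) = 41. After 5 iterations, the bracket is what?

midpoint 1: g = 7 > 0 → [0, 1]
midpoint 0.5: g = 0.125 > 0 → [0, 0.5]
midpoint 0.25: g = -1.765625 < 0 → [0.25, 0.5]
midpoint 0.375: g = -0.9199 < 0 → [0.375, 0.5]
midpoint 0.4375: g = -0.4246 < 0 → [0.4375, 0.5]

[0.4375, 0.5]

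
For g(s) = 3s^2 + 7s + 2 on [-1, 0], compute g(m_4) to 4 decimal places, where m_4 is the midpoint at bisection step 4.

m = -0.5, g(m) = -0.75 (−); new bracket [-0.5, 0]
m = -0.25, g(m) = 0.4375 (+); new bracket [-0.5, -0.25]
m = -0.375, g(m) = -0.203125 (−); new bracket [-0.375, -0.25]
m = -0.3125, g(m) = 0.1055 (+); new bracket [-0.375, -0.3125]

0.1055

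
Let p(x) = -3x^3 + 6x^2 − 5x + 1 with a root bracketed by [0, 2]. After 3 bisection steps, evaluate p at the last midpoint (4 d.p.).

0.0781

x = 1 gives p = -1, negative; keep [0, 1]
x = 0.5 gives p = -0.375, negative; keep [0, 0.5]
x = 0.25 gives p = 0.078125, positive; keep [0.25, 0.5]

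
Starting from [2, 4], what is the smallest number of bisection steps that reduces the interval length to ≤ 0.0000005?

22

Width after n steps is 2/2^n. Need 2^n ≥ 2/0.0000005 = 4000000.
2^21 = 2097152 < 4000000 ≤ 2^22 = 4194304, so n = 22.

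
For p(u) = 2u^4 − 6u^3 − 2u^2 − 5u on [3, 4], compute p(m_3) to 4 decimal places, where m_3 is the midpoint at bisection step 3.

-10.8237

m = 3.5, p(m) = 0.875 (+); new bracket [3, 3.5]
m = 3.25, p(m) = -20.210938 (−); new bracket [3.25, 3.5]
m = 3.375, p(m) = -10.82373 (−); new bracket [3.375, 3.5]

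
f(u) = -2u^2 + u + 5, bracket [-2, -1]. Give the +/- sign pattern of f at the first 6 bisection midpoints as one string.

-+-++-

midpoint -1.5: f = -1 < 0 → [-1.5, -1]
midpoint -1.25: f = 0.625 > 0 → [-1.5, -1.25]
midpoint -1.375: f = -0.15625 < 0 → [-1.375, -1.25]
midpoint -1.3125: f = 0.2422 > 0 → [-1.375, -1.3125]
midpoint -1.34375: f = 0.0449 > 0 → [-1.375, -1.34375]
midpoint -1.359375: f = -0.0552 < 0 → [-1.359375, -1.34375]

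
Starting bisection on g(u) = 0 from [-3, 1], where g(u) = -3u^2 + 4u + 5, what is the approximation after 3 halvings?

midpoint -1: g = -2 < 0 → [-1, 1]
midpoint 0: g = 5 > 0 → [-1, 0]
midpoint -0.5: g = 2.25 > 0 → [-1, -0.5]

-0.5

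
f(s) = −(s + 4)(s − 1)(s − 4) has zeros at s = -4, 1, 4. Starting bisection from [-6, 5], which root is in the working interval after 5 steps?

-4

midpoint -0.5: f = -23.625 < 0 → [-6, -0.5]
midpoint -3.25: f = -23.109375 < 0 → [-6, -3.25]
midpoint -4.625: f = 30.322266 > 0 → [-4.625, -3.25]
midpoint -3.9375: f = -2.4495 < 0 → [-4.625, -3.9375]
midpoint -4.28125: f = 12.3006 > 0 → [-4.28125, -3.9375]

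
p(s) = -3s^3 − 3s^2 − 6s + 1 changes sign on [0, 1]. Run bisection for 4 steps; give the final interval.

[0.125, 0.1875]

midpoint 0.5: p = -3.125 < 0 → [0, 0.5]
midpoint 0.25: p = -0.734375 < 0 → [0, 0.25]
midpoint 0.125: p = 0.197266 > 0 → [0.125, 0.25]
midpoint 0.1875: p = -0.2502 < 0 → [0.125, 0.1875]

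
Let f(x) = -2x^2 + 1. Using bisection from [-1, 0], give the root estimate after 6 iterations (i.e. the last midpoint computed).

f(-0.5) = 0.5 > 0, so the root lies in [-1, -0.5]
f(-0.75) = -0.125 < 0, so the root lies in [-0.75, -0.5]
f(-0.625) = 0.21875 > 0, so the root lies in [-0.75, -0.625]
f(-0.6875) = 0.0547 > 0, so the root lies in [-0.75, -0.6875]
f(-0.71875) = -0.0332 < 0, so the root lies in [-0.71875, -0.6875]
f(-0.703125) = 0.0112 > 0, so the root lies in [-0.71875, -0.703125]

-0.703125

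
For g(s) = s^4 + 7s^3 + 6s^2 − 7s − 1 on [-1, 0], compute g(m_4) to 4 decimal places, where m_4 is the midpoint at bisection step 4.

midpoint -0.5: g = 3.1875 > 0 → [-0.5, 0]
midpoint -0.25: g = 1.019531 > 0 → [-0.25, 0]
midpoint -0.125: g = -0.044678 < 0 → [-0.25, -0.125]
midpoint -0.1875: g = 0.4785 > 0 → [-0.1875, -0.125]

0.4785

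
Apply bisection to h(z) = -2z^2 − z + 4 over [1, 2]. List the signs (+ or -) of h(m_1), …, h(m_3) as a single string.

midpoint 1.5: h = -2 < 0 → [1, 1.5]
midpoint 1.25: h = -0.375 < 0 → [1, 1.25]
midpoint 1.125: h = 0.34375 > 0 → [1.125, 1.25]

--+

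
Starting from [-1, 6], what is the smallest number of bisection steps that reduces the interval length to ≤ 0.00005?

18

Width after n steps is 7/2^n. Need 2^n ≥ 7/0.00005 = 140000.
2^17 = 131072 < 140000 ≤ 2^18 = 262144, so n = 18.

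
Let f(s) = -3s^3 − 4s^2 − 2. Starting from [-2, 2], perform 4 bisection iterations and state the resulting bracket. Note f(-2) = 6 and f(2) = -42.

[-1.75, -1.5]

m = 0, f(m) = -2 (−); new bracket [-2, 0]
m = -1, f(m) = -3 (−); new bracket [-2, -1]
m = -1.5, f(m) = -0.875 (−); new bracket [-2, -1.5]
m = -1.75, f(m) = 1.8281 (+); new bracket [-1.75, -1.5]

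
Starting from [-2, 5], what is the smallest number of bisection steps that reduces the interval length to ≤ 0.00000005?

Width after n steps is 7/2^n. Need 2^n ≥ 7/0.00000005 = 140000000.
2^27 = 134217728 < 140000000 ≤ 2^28 = 268435456, so n = 28.

28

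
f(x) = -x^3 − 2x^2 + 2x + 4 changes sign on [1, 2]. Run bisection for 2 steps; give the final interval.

midpoint 1.5: f = -0.875 < 0 → [1, 1.5]
midpoint 1.25: f = 1.421875 > 0 → [1.25, 1.5]

[1.25, 1.5]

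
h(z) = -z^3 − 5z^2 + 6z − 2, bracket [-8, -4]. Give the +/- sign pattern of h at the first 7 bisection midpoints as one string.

midpoint -6: h = -2 < 0 → [-8, -6]
midpoint -7: h = 54 > 0 → [-7, -6]
midpoint -6.5: h = 22.375 > 0 → [-6.5, -6]
midpoint -6.25: h = 9.3281 > 0 → [-6.25, -6]
midpoint -6.125: h = 3.4551 > 0 → [-6.125, -6]
midpoint -6.0625: h = 0.676 > 0 → [-6.0625, -6]
midpoint -6.03125: h = -0.6748 < 0 → [-6.0625, -6.03125]

-+++++-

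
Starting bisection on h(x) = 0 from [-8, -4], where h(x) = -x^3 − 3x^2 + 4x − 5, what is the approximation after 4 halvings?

-4.25

m = -6, h(m) = 79 (+); new bracket [-6, -4]
m = -5, h(m) = 25 (+); new bracket [-5, -4]
m = -4.5, h(m) = 7.375 (+); new bracket [-4.5, -4]
m = -4.25, h(m) = 0.5781 (+); new bracket [-4.25, -4]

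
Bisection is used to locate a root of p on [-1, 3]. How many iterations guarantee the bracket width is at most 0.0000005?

23

Width after n steps is 4/2^n. Need 2^n ≥ 4/0.0000005 = 8000000.
2^22 = 4194304 < 8000000 ≤ 2^23 = 8388608, so n = 23.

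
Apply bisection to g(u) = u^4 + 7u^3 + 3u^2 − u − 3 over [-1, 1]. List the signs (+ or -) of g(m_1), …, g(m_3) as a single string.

g(0) = -3 < 0, so the root lies in [0, 1]
g(0.5) = -1.8125 < 0, so the root lies in [0.5, 1]
g(0.75) = 1.207031 > 0, so the root lies in [0.5, 0.75]

--+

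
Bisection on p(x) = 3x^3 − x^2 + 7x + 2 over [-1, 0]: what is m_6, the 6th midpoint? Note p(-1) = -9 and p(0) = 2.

-0.265625

midpoint -0.5: p = -2.125 < 0 → [-0.5, 0]
midpoint -0.25: p = 0.140625 > 0 → [-0.5, -0.25]
midpoint -0.375: p = -0.923828 < 0 → [-0.375, -0.25]
midpoint -0.3125: p = -0.3767 < 0 → [-0.3125, -0.25]
midpoint -0.28125: p = -0.1146 < 0 → [-0.28125, -0.25]
midpoint -0.265625: p = 0.0138 > 0 → [-0.28125, -0.265625]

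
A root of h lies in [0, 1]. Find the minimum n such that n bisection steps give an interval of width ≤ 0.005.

Width after n steps is 1/2^n. Need 2^n ≥ 1/0.005 = 200.
2^7 = 128 < 200 ≤ 2^8 = 256, so n = 8.

8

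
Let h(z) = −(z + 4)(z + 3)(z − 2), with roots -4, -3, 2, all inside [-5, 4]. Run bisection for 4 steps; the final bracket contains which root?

2

h(-0.5) = 21.875 > 0, so the root lies in [-0.5, 4]
h(1.75) = 6.828125 > 0, so the root lies in [1.75, 4]
h(2.875) = -35.341797 < 0, so the root lies in [1.75, 2.875]
h(2.3125) = -10.4797 < 0, so the root lies in [1.75, 2.3125]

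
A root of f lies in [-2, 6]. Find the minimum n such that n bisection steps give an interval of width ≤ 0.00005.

18

Width after n steps is 8/2^n. Need 2^n ≥ 8/0.00005 = 160000.
2^17 = 131072 < 160000 ≤ 2^18 = 262144, so n = 18.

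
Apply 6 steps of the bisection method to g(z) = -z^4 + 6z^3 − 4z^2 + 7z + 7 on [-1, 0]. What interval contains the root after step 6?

m = -0.5, g(m) = 1.6875 (+); new bracket [-1, -0.5]
m = -0.75, g(m) = -3.347656 (−); new bracket [-0.75, -0.5]
m = -0.625, g(m) = -0.554932 (−); new bracket [-0.625, -0.5]
m = -0.5625, g(m) = 0.6289 (+); new bracket [-0.625, -0.5625]
m = -0.59375, g(m) = 0.0534 (+); new bracket [-0.625, -0.59375]
m = -0.609375, g(m) = -0.2466 (−); new bracket [-0.609375, -0.59375]

[-0.609375, -0.59375]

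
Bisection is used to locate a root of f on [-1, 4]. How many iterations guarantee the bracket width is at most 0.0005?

14

Width after n steps is 5/2^n. Need 2^n ≥ 5/0.0005 = 10000.
2^13 = 8192 < 10000 ≤ 2^14 = 16384, so n = 14.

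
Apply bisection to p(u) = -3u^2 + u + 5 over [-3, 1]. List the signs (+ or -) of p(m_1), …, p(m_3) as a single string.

+--

p(-1) = 1 > 0, so the root lies in [-3, -1]
p(-2) = -9 < 0, so the root lies in [-2, -1]
p(-1.5) = -3.25 < 0, so the root lies in [-1.5, -1]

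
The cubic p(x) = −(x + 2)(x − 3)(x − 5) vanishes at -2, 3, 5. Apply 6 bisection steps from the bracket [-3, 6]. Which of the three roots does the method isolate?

x = 1.5 gives p = -18.375, negative; keep [-3, 1.5]
x = -0.75 gives p = -26.953125, negative; keep [-3, -0.75]
x = -1.875 gives p = -4.189453, negative; keep [-3, -1.875]
x = -2.4375 gives p = 17.6931, positive; keep [-2.4375, -1.875]
x = -2.15625 gives p = 5.7655, positive; keep [-2.15625, -1.875]
x = -2.015625 gives p = 0.5498, positive; keep [-2.015625, -1.875]

-2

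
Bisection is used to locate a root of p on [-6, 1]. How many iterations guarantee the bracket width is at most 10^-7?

27

Width after n steps is 7/2^n. Need 2^n ≥ 7/10^-7 = 70000000.
2^26 = 67108864 < 70000000 ≤ 2^27 = 134217728, so n = 27.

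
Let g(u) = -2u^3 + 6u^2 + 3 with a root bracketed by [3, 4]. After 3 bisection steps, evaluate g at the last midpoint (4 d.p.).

u = 3.5 gives g = -9.25, negative; keep [3, 3.5]
u = 3.25 gives g = -2.28125, negative; keep [3, 3.25]
u = 3.125 gives g = 0.558594, positive; keep [3.125, 3.25]

0.5586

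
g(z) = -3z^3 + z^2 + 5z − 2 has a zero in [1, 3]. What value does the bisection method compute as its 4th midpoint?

1.125

z = 2 gives g = -12, negative; keep [1, 2]
z = 1.5 gives g = -2.375, negative; keep [1, 1.5]
z = 1.25 gives g = -0.046875, negative; keep [1, 1.25]
z = 1.125 gives g = 0.6191, positive; keep [1.125, 1.25]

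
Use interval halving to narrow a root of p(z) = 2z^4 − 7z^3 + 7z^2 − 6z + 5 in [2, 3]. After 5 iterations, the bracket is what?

[2.34375, 2.375]

m = 2.5, p(m) = 2.5 (+); new bracket [2, 2.5]
m = 2.25, p(m) = -1.539062 (−); new bracket [2.25, 2.5]
m = 2.375, p(m) = 0.092285 (+); new bracket [2.25, 2.375]
m = 2.3125, p(m) = -0.8117 (−); new bracket [2.3125, 2.375]
m = 2.34375, p(m) = -0.3829 (−); new bracket [2.34375, 2.375]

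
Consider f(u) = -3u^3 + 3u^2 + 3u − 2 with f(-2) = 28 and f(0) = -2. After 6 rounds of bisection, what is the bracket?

u = -1 gives f = 1, positive; keep [-1, 0]
u = -0.5 gives f = -2.375, negative; keep [-1, -0.5]
u = -0.75 gives f = -1.296875, negative; keep [-1, -0.75]
u = -0.875 gives f = -0.3184, negative; keep [-1, -0.875]
u = -0.9375 gives f = 0.2961, positive; keep [-0.9375, -0.875]
u = -0.90625 gives f = -0.022, negative; keep [-0.9375, -0.90625]

[-0.9375, -0.90625]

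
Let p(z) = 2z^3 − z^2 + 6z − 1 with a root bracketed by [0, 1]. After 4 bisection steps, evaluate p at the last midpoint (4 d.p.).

0.1030

midpoint 0.5: p = 2 > 0 → [0, 0.5]
midpoint 0.25: p = 0.46875 > 0 → [0, 0.25]
midpoint 0.125: p = -0.261719 < 0 → [0.125, 0.25]
midpoint 0.1875: p = 0.103 > 0 → [0.125, 0.1875]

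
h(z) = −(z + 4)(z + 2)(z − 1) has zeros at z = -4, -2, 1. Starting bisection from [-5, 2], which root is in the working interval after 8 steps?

1

h(-1.5) = 3.125 > 0, so the root lies in [-1.5, 2]
h(0.25) = 7.171875 > 0, so the root lies in [0.25, 2]
h(1.125) = -2.001953 < 0, so the root lies in [0.25, 1.125]
h(0.6875) = 3.9368 > 0, so the root lies in [0.6875, 1.125]
h(0.90625) = 1.3368 > 0, so the root lies in [0.90625, 1.125]
h(1.015625) = -0.2363 < 0, so the root lies in [0.90625, 1.015625]
h(0.9609375) = 0.5738 > 0, so the root lies in [0.9609375, 1.015625]
h(0.98828125) = 0.1747 > 0, so the root lies in [0.98828125, 1.015625]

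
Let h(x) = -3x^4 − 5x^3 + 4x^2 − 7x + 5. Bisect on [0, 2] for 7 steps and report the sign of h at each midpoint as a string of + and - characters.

midpoint 1: h = -6 < 0 → [0, 1]
midpoint 0.5: h = 1.6875 > 0 → [0.5, 1]
midpoint 0.75: h = -1.058594 < 0 → [0.5, 0.75]
midpoint 0.625: h = 0.509 > 0 → [0.625, 0.75]
midpoint 0.6875: h = -0.2168 < 0 → [0.625, 0.6875]
midpoint 0.65625: h = 0.1594 > 0 → [0.65625, 0.6875]
midpoint 0.671875: h = -0.0253 < 0 → [0.65625, 0.671875]

-+-+-+-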